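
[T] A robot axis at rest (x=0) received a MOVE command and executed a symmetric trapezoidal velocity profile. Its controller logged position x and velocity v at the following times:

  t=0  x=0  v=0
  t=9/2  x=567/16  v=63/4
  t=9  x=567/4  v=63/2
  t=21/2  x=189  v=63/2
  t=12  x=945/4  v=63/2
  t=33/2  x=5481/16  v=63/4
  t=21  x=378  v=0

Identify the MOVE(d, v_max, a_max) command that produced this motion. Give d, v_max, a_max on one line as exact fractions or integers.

final state: t=21, x=378, v=0 → d = 378
a_max = (63/4−0)/(9/2−0) = 7/2
max v = 63/2 over t∈[9,12] → v_max = 63/2
check: 63/2·(9+3) = 378 ✓

d=378 v_max=63/2 a_max=7/2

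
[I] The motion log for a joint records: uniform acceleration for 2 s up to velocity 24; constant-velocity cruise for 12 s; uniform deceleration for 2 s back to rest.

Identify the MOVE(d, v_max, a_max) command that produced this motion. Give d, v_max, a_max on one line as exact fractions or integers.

d=336 v_max=24 a_max=12

a_max = 24/2 = 12
d_a = ½·24·2 = 24; d_c = 24·12 = 288
d = 2·24 + 288 = 336
t_c = 12 > 0 ⇒ limit active, v_max = 24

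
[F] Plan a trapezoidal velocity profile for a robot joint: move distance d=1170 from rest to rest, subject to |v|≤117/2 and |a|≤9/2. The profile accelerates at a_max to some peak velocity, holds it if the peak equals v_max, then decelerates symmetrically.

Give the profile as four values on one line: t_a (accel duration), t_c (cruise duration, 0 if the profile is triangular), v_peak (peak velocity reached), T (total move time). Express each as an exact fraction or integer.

vₘ²/aₘ = (117/2)²/(9/2) = 1521/2
1170 ≥ 1521/2 → trapezoidal
t_a = (117/2)/(9/2) = 13; v_peak = 117/2
d_cruise = 1170 − 1521/2 = 819/2; t_c = (819/2)/(117/2) = 7
T = 2·13 + 7 = 33

t_a=13 t_c=7 v_peak=117/2 T=33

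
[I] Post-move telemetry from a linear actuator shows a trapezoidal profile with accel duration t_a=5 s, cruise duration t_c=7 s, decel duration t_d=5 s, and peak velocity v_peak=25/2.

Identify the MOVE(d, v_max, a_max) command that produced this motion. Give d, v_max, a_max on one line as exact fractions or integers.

a_max = (25/2)/5 = 5/2
d_a = ½·25/2·5 = 125/4; d_c = 25/2·7 = 175/2
d = 2·125/4 + 175/2 = 150
t_c = 7 > 0 → v_max = v_peak = 25/2

d=150 v_max=25/2 a_max=5/2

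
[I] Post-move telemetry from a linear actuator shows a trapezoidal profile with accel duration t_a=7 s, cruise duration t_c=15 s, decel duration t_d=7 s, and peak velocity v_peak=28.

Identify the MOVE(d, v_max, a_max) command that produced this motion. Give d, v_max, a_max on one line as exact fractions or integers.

d=616 v_max=28 a_max=4

a_max = 28/7 = 4
d_a = ½·28·7 = 98; d_c = 28·15 = 420
d = 2·98 + 420 = 616
t_c = 15 > 0 so v_max = 28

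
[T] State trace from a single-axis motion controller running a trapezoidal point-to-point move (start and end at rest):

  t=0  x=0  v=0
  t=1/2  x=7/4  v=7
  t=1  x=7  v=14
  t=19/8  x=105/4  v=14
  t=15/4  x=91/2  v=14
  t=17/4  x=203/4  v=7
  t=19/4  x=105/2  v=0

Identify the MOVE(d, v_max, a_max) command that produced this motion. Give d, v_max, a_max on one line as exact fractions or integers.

d=105/2 v_max=14 a_max=14

final state: t=19/4, x=105/2, v=0 → d = 105/2
a_max = (7−0)/(1/2−0) = 14
max v = 14 over t∈[1,15/4] → v_max = 14
check: 14·(1+11/4) = 105/2 ✓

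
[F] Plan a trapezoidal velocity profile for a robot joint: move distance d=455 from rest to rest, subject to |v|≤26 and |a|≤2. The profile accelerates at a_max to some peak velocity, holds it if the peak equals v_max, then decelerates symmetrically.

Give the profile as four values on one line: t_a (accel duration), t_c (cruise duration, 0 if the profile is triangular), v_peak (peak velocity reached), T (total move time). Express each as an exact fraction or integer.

vₘ²/aₘ = 26²/2 = 338
455 ≥ 338 → trapezoidal
t_a = 26/2 = 13; v_peak = 26
d_cruise = 455 − 338 = 117; t_c = 117/26 = 9/2
T = 2·13 + 9/2 = 61/2

t_a=13 t_c=9/2 v_peak=26 T=61/2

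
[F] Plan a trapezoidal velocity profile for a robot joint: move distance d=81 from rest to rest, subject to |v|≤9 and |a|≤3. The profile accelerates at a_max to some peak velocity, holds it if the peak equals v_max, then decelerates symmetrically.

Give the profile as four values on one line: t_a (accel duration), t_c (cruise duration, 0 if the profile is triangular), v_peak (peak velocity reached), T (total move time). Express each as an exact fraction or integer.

t_a=3 t_c=6 v_peak=9 T=12

v_max²/a_max = 9²/3 = 27
81 ≥ 27 ⇒ cruise phase
t_a = 9/3 = 3; v_peak = 9
d_cruise = 81 − 27 = 54; t_c = 54/9 = 6
T = 2·3 + 6 = 12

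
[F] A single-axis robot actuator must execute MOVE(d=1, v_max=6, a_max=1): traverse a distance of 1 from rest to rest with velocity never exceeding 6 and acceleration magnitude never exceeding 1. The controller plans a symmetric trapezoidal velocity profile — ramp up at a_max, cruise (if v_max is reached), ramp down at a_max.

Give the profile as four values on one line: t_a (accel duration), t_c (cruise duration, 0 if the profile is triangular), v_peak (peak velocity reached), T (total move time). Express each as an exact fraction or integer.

(v_max)²/a_max = 6²/1 = 36
1 < 36 → triangular
v_peak = √(1·1) = √1 = 1
t_a = 1/1 = 1; t_c = 0
T = 2·1 = 2

t_a=1 t_c=0 v_peak=1 T=2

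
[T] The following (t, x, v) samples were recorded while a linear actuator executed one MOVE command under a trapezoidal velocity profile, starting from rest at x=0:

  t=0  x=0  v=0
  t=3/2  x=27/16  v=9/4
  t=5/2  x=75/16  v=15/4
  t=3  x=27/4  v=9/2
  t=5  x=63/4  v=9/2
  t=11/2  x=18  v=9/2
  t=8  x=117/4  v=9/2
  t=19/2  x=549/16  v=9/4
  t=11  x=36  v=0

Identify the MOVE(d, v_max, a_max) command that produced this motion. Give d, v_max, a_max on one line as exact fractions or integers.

d=36 v_max=9/2 a_max=3/2

final state: t=11, x=36, v=0 → d = 36
a_max = (9/4−0)/(3/2−0) = 3/2
max v = 9/2 over t∈[3,8] → v_max = 9/2
check: 9/2·(3+5) = 36 ✓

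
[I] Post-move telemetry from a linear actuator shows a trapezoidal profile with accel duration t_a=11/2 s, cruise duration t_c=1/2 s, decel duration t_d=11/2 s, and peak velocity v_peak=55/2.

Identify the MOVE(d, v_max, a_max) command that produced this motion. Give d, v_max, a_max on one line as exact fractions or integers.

d=165 v_max=55/2 a_max=5

a_max = (55/2)/(11/2) = 5
d_a = ½·55/2·11/2 = 605/8; d_c = 55/2·1/2 = 55/4
d = 2·605/8 + 55/4 = 165
t_c = 1/2 > 0 → v_max = v_peak = 55/2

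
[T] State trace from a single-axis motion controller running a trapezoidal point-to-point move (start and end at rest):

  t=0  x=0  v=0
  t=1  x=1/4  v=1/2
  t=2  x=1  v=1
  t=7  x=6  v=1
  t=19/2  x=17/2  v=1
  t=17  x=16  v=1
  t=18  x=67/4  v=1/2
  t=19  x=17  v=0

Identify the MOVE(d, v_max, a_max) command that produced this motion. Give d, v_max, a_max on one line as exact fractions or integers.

final state: t=19, x=17, v=0 → d = 17
a_max = (1/2−0)/(1−0) = 1/2
max v = 1 over t∈[2,17] → v_max = 1
check: 1·(2+15) = 17 ✓

d=17 v_max=1 a_max=1/2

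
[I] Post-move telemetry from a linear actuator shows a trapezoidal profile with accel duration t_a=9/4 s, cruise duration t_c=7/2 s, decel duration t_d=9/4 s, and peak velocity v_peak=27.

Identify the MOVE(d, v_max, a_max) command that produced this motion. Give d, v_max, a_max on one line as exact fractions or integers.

d=621/4 v_max=27 a_max=12

a_max = 27/(9/4) = 12
d_a = ½·27·9/4 = 243/8; d_c = 27·7/2 = 189/2
d = 2·243/8 + 189/2 = 621/4
t_c = 7/2 > 0 so v_max = 27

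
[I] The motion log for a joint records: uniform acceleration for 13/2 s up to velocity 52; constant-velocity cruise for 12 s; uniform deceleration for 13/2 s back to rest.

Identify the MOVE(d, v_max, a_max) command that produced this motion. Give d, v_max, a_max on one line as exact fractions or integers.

a_max = 52/(13/2) = 8
d_a = ½·52·13/2 = 169; d_c = 52·12 = 624
d = 2·169 + 624 = 962
t_c = 12 > 0 ⇒ limit active, v_max = 52

d=962 v_max=52 a_max=8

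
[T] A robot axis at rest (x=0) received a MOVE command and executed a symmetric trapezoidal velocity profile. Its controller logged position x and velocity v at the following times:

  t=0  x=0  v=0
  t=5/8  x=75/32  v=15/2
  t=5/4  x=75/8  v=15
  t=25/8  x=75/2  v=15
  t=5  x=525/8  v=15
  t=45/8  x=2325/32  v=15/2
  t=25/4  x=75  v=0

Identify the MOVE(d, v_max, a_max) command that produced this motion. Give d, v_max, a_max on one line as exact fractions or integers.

final state: t=25/4, x=75, v=0 → d = 75
a_max = (15/2−0)/(5/8−0) = 12
max v = 15 over t∈[5/4,5] → v_max = 15
check: 15·(5/4+15/4) = 75 ✓

d=75 v_max=15 a_max=12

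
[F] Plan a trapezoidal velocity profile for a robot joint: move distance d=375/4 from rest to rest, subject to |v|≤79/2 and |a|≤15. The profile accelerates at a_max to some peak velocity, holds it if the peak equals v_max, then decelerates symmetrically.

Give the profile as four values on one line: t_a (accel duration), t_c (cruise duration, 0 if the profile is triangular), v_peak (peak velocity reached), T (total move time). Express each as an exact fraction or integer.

v_max²/a_max = (79/2)²/15 = 6241/60
375/4 < 6241/60 → triangular
v_peak = √(375/4·15) = √(5625/4) = 75/2
t_a = (75/2)/15 = 5/2; t_c = 0
T = 2·5/2 = 5

t_a=5/2 t_c=0 v_peak=75/2 T=5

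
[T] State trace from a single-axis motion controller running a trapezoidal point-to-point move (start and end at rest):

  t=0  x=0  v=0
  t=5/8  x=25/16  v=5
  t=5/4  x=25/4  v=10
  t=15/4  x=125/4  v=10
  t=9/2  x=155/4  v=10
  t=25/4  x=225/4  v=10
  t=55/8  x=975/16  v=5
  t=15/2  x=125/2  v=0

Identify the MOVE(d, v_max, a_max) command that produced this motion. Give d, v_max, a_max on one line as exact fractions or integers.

d=125/2 v_max=10 a_max=8

final state: t=15/2, x=125/2, v=0 → d = 125/2
a_max = (5−0)/(5/8−0) = 8
max v = 10 over t∈[5/4,25/4] → v_max = 10
check: 10·(5/4+5) = 125/2 ✓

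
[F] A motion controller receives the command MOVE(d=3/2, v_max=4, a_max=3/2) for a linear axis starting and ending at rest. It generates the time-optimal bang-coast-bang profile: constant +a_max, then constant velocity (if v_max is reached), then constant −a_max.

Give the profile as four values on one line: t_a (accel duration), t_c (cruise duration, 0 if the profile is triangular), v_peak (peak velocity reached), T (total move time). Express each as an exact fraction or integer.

vₘ²/aₘ = 4²/(3/2) = 32/3
3/2 < 32/3 → triangular
v_peak = √(3/2·3/2) = √(9/4) = 3/2
t_a = (3/2)/(3/2) = 1; t_c = 0
T = 2·1 = 2

t_a=1 t_c=0 v_peak=3/2 T=2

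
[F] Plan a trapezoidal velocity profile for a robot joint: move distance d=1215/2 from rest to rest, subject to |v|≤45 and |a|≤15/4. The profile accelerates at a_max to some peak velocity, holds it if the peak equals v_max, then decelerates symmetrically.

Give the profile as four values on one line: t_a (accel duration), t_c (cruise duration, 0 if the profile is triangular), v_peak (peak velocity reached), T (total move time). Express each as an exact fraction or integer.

t_a=12 t_c=3/2 v_peak=45 T=51/2

vₘ²/aₘ = 45²/(15/4) = 540
1215/2 ≥ 540 → trapezoidal
t_a = 45/(15/4) = 12; v_peak = 45
d_cruise = 1215/2 − 540 = 135/2; t_c = (135/2)/45 = 3/2
T = 2·12 + 3/2 = 51/2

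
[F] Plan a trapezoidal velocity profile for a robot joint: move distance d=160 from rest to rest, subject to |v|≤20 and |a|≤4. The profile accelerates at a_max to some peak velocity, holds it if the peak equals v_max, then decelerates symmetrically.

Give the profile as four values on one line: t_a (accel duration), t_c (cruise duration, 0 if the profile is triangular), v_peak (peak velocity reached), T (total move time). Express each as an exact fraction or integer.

(v_max)²/a_max = 20²/4 = 100
160 ≥ 100 → trapezoidal
t_a = 20/4 = 5; v_peak = 20
d_cruise = 160 − 100 = 60; t_c = 60/20 = 3
T = 2·5 + 3 = 13

t_a=5 t_c=3 v_peak=20 T=13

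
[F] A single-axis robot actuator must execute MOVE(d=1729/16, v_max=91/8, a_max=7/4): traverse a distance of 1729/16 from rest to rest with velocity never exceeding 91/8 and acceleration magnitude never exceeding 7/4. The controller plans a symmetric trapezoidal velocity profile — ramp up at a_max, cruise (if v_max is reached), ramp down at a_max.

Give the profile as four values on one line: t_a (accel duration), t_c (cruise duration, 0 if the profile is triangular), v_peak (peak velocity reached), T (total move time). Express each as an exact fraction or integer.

t_a=13/2 t_c=3 v_peak=91/8 T=16

(v_max)²/a_max = (91/8)²/(7/4) = 1183/16
1729/16 ≥ 1183/16 ⇒ cruise phase
t_a = (91/8)/(7/4) = 13/2; v_peak = 91/8
d_cruise = 1729/16 − 1183/16 = 273/8; t_c = (273/8)/(91/8) = 3
T = 2·13/2 + 3 = 16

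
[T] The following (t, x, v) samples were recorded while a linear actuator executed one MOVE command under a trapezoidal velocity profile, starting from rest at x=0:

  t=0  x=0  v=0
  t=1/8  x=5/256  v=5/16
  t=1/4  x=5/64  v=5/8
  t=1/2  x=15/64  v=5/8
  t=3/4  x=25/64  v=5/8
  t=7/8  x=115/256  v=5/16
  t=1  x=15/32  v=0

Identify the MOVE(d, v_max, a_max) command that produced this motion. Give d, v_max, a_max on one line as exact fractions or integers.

d=15/32 v_max=5/8 a_max=5/2

final state: t=1, x=15/32, v=0 → d = 15/32
a_max = (5/16−0)/(1/8−0) = 5/2
max v = 5/8 over t∈[1/4,3/4] → v_max = 5/8
check: 5/8·(1/4+1/2) = 15/32 ✓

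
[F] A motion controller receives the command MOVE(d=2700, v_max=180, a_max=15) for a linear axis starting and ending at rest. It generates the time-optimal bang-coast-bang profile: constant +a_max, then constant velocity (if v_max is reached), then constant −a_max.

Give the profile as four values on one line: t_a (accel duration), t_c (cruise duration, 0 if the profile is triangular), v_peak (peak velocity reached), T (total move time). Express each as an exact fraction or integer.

(v_max)²/a_max = 180²/15 = 2160
2700 ≥ 2160 so v_max reached
t_a = 180/15 = 12; v_peak = 180
d_cruise = 2700 − 2160 = 540; t_c = 540/180 = 3
T = 2·12 + 3 = 27

t_a=12 t_c=3 v_peak=180 T=27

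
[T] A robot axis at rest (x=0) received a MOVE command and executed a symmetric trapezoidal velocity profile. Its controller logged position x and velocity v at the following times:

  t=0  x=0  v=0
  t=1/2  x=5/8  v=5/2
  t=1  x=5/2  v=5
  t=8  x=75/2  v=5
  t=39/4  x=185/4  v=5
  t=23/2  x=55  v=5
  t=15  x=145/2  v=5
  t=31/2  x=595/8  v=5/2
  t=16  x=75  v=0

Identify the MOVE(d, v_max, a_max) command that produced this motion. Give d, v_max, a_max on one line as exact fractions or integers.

d=75 v_max=5 a_max=5

final state: t=16, x=75, v=0 → d = 75
a_max = (5/2−0)/(1/2−0) = 5
max v = 5 over t∈[1,15] → v_max = 5
check: 5·(1+14) = 75 ✓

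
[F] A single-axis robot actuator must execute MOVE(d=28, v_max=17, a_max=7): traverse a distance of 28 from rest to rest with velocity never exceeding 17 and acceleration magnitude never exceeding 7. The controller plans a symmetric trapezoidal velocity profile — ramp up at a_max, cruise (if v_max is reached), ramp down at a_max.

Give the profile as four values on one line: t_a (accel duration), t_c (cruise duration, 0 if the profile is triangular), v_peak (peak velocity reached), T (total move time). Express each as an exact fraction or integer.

v_max²/a_max = 17²/7 = 289/7
28 < 289/7 so t_c = 0
v_peak = √(28·7) = √196 = 14
t_a = 14/7 = 2; t_c = 0
T = 2·2 = 4

t_a=2 t_c=0 v_peak=14 T=4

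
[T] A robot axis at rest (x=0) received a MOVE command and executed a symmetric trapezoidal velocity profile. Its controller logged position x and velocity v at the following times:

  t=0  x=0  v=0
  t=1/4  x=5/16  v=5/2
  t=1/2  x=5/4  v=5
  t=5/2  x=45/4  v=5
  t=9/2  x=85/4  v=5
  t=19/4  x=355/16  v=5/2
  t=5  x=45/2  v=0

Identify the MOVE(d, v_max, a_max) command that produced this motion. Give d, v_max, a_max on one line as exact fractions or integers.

final state: t=5, x=45/2, v=0 → d = 45/2
a_max = (5/2−0)/(1/4−0) = 10
max v = 5 over t∈[1/2,9/2] → v_max = 5
check: 5·(1/2+4) = 45/2 ✓

d=45/2 v_max=5 a_max=10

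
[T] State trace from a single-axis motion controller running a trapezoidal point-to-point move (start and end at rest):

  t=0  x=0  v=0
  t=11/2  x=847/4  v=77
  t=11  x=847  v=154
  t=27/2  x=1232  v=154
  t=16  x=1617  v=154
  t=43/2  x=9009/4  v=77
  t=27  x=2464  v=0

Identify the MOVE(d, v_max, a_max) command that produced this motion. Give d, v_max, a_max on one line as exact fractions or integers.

final state: t=27, x=2464, v=0 → d = 2464
a_max = (77−0)/(11/2−0) = 14
max v = 154 over t∈[11,16] → v_max = 154
check: 154·(11+5) = 2464 ✓

d=2464 v_max=154 a_max=14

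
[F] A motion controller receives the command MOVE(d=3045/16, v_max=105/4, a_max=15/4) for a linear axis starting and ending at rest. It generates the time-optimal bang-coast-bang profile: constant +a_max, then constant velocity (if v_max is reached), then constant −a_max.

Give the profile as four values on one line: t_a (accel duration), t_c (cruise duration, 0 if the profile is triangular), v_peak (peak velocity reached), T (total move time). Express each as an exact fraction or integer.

t_a=7 t_c=1/4 v_peak=105/4 T=57/4

vₘ²/aₘ = (105/4)²/(15/4) = 735/4
3045/16 ≥ 735/4 → trapezoidal
t_a = (105/4)/(15/4) = 7; v_peak = 105/4
d_cruise = 3045/16 − 735/4 = 105/16; t_c = (105/16)/(105/4) = 1/4
T = 2·7 + 1/4 = 57/4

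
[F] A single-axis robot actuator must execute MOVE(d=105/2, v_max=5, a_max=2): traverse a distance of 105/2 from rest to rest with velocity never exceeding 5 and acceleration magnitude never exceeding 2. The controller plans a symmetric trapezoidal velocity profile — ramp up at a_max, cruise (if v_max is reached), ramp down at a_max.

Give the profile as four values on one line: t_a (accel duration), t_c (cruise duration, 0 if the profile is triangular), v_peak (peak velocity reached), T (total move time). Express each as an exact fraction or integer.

(v_max)²/a_max = 5²/2 = 25/2
105/2 ≥ 25/2 so v_max reached
t_a = 5/2; v_peak = 5
d_cruise = 105/2 − 25/2 = 40; t_c = 40/5 = 8
T = 2·5/2 + 8 = 13

t_a=5/2 t_c=8 v_peak=5 T=13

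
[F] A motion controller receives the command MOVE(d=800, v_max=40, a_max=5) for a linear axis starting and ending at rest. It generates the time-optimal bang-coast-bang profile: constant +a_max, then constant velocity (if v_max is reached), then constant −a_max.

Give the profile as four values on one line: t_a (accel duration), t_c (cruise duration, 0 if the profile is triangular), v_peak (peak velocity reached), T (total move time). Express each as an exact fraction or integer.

v_max²/a_max = 40²/5 = 320
800 ≥ 320 ⇒ cruise phase
t_a = 40/5 = 8; v_peak = 40
d_cruise = 800 − 320 = 480; t_c = 480/40 = 12
T = 2·8 + 12 = 28

t_a=8 t_c=12 v_peak=40 T=28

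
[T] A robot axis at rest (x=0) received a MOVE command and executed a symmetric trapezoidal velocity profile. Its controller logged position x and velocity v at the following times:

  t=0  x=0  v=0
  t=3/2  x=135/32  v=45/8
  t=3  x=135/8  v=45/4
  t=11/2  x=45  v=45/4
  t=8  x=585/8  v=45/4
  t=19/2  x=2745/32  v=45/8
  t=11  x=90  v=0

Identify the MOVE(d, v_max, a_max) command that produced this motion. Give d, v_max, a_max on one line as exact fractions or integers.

final state: t=11, x=90, v=0 → d = 90
a_max = (45/8−0)/(3/2−0) = 15/4
max v = 45/4 over t∈[3,8] → v_max = 45/4
check: 45/4·(3+5) = 90 ✓

d=90 v_max=45/4 a_max=15/4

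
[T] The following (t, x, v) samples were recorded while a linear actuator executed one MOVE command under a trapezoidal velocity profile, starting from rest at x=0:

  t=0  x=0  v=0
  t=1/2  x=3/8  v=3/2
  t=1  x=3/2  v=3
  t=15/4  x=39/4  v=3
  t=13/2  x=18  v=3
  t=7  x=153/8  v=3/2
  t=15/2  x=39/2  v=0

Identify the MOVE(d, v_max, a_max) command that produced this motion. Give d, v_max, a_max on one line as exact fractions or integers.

final state: t=15/2, x=39/2, v=0 → d = 39/2
a_max = (3/2−0)/(1/2−0) = 3
max v = 3 over t∈[1,13/2] → v_max = 3
check: 3·(1+11/2) = 39/2 ✓

d=39/2 v_max=3 a_max=3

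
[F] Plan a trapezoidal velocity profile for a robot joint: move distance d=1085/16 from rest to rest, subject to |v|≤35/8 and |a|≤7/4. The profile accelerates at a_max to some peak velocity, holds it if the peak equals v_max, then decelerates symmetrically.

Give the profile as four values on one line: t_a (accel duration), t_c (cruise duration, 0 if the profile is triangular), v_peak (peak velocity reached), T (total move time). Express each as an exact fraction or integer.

vₘ²/aₘ = (35/8)²/(7/4) = 175/16
1085/16 ≥ 175/16 so v_max reached
t_a = (35/8)/(7/4) = 5/2; v_peak = 35/8
d_cruise = 1085/16 − 175/16 = 455/8; t_c = (455/8)/(35/8) = 13
T = 2·5/2 + 13 = 18

t_a=5/2 t_c=13 v_peak=35/8 T=18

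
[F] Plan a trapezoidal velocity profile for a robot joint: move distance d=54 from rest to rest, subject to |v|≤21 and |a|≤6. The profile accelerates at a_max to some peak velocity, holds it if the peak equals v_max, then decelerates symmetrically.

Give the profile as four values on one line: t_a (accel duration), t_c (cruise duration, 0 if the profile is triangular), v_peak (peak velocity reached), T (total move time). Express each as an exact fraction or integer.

v_max²/a_max = 21²/6 = 147/2
54 < 147/2 ⇒ no cruise
v_peak = √(54·6) = √324 = 18
t_a = 18/6 = 3; t_c = 0
T = 2·3 = 6

t_a=3 t_c=0 v_peak=18 T=6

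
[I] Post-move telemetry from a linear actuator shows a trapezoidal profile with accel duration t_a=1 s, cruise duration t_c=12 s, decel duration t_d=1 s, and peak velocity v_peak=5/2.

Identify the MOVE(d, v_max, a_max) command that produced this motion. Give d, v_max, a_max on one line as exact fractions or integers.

a_max = (5/2)/1 = 5/2
d_a = ½·5/2·1 = 5/4; d_c = 5/2·12 = 30
d = 2·5/4 + 30 = 65/2
t_c = 12 > 0 → v_max = v_peak = 5/2

d=65/2 v_max=5/2 a_max=5/2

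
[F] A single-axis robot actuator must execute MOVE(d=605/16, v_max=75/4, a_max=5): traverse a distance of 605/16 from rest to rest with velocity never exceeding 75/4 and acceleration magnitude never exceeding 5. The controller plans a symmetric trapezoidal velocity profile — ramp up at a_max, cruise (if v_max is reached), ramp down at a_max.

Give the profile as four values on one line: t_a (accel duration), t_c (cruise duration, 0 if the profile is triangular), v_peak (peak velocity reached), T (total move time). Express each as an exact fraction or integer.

(v_max)²/a_max = (75/4)²/5 = 1125/16
605/16 < 1125/16 so t_c = 0
v_peak = √(605/16·5) = √(3025/16) = 55/4
t_a = (55/4)/5 = 11/4; t_c = 0
T = 2·11/4 = 11/2

t_a=11/4 t_c=0 v_peak=55/4 T=11/2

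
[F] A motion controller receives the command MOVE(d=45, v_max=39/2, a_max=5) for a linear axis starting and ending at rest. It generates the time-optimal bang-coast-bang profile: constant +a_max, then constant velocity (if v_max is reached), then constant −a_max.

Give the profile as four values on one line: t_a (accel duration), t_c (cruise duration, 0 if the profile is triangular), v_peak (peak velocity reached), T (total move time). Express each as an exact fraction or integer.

t_a=3 t_c=0 v_peak=15 T=6

(v_max)²/a_max = (39/2)²/5 = 1521/20
45 < 1521/20 ⇒ no cruise
v_peak = √(45·5) = √225 = 15
t_a = 15/5 = 3; t_c = 0
T = 2·3 = 6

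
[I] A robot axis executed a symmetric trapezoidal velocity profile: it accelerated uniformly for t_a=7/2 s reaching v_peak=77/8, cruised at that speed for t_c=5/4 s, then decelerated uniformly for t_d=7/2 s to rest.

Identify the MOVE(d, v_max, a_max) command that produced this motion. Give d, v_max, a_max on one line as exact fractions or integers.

a_max = (77/8)/(7/2) = 11/4
d_a = ½·77/8·7/2 = 539/32; d_c = 77/8·5/4 = 385/32
d = 2·539/32 + 385/32 = 1463/32
t_c = 5/4 > 0 → v_max = v_peak = 77/8

d=1463/32 v_max=77/8 a_max=11/4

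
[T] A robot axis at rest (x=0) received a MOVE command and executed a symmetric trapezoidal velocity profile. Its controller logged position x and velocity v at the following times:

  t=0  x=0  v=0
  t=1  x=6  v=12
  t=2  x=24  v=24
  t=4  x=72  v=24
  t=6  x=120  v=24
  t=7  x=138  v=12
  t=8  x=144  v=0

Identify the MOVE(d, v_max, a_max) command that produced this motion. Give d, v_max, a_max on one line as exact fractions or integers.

d=144 v_max=24 a_max=12

final state: t=8, x=144, v=0 → d = 144
a_max = (12−0)/(1−0) = 12
max v = 24 over t∈[2,6] → v_max = 24
check: 24·(2+4) = 144 ✓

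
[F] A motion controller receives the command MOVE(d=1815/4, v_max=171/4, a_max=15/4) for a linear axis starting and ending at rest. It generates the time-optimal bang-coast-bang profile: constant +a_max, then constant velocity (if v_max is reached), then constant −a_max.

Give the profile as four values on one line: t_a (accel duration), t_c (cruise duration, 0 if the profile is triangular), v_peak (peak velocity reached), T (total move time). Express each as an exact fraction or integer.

t_a=11 t_c=0 v_peak=165/4 T=22

v_max²/a_max = (171/4)²/(15/4) = 9747/20
1815/4 < 9747/20 → triangular
v_peak = √(1815/4·15/4) = √(27225/16) = 165/4
t_a = (165/4)/(15/4) = 11; t_c = 0
T = 2·11 = 22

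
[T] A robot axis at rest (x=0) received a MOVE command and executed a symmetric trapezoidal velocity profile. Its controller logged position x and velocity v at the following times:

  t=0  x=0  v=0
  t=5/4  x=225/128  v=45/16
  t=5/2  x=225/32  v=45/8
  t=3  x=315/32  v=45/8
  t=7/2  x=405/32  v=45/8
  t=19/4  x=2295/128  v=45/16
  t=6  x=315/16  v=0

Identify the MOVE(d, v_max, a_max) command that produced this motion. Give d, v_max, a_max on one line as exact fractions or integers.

d=315/16 v_max=45/8 a_max=9/4

final state: t=6, x=315/16, v=0 → d = 315/16
a_max = (45/16−0)/(5/4−0) = 9/4
max v = 45/8 over t∈[5/2,7/2] → v_max = 45/8
check: 45/8·(5/2+1) = 315/16 ✓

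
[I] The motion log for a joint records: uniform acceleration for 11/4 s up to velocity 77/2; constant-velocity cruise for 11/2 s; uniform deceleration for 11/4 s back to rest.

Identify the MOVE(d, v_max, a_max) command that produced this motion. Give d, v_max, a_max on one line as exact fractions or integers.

a_max = (77/2)/(11/4) = 14
d_a = ½·77/2·11/4 = 847/16; d_c = 77/2·11/2 = 847/4
d = 2·847/16 + 847/4 = 2541/8
t_c = 11/2 > 0 → v_max = v_peak = 77/2

d=2541/8 v_max=77/2 a_max=14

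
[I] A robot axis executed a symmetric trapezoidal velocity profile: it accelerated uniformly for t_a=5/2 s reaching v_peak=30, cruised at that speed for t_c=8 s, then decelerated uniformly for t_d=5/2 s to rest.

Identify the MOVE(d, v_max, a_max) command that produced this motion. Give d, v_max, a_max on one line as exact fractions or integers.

d=315 v_max=30 a_max=12

a_max = 30/(5/2) = 12
d_a = ½·30·5/2 = 75/2; d_c = 30·8 = 240
d = 2·75/2 + 240 = 315
t_c = 8 > 0 so v_max = 30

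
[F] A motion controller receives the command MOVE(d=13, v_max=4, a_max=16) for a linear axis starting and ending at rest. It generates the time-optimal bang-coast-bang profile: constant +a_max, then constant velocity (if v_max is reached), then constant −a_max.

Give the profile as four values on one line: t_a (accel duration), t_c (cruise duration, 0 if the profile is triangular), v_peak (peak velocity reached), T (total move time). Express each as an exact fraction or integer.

t_a=1/4 t_c=3 v_peak=4 T=7/2

(v_max)²/a_max = 4²/16 = 1
13 ≥ 1 so v_max reached
t_a = 4/16 = 1/4; v_peak = 4
d_cruise = 13 − 1 = 12; t_c = 12/4 = 3
T = 2·1/4 + 3 = 7/2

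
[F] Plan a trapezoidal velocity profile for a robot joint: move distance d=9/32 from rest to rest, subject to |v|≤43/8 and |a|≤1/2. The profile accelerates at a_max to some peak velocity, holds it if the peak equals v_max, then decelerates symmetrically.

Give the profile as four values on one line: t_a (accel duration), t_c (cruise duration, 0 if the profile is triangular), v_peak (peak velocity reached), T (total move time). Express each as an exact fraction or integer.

t_a=3/4 t_c=0 v_peak=3/8 T=3/2

v_max²/a_max = (43/8)²/(1/2) = 1849/32
9/32 < 1849/32 → triangular
v_peak = √(9/32·1/2) = √(9/64) = 3/8
t_a = (3/8)/(1/2) = 3/4; t_c = 0
T = 2·3/4 = 3/2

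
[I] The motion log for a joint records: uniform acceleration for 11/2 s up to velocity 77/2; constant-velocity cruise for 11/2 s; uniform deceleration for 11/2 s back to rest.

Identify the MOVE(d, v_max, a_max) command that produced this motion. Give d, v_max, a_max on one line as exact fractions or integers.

a_max = (77/2)/(11/2) = 7
d_a = ½·77/2·11/2 = 847/8; d_c = 77/2·11/2 = 847/4
d = 2·847/8 + 847/4 = 847/2
t_c = 11/2 > 0 ⇒ limit active, v_max = 77/2

d=847/2 v_max=77/2 a_max=7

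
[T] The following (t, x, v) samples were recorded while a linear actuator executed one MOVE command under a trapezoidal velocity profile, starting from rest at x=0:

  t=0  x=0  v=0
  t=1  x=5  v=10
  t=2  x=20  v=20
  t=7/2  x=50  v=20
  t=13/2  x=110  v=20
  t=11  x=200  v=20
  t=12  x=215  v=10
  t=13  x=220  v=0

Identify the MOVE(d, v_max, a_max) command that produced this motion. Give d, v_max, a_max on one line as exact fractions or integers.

d=220 v_max=20 a_max=10

final state: t=13, x=220, v=0 → d = 220
a_max = (10−0)/(1−0) = 10
max v = 20 over t∈[2,11] → v_max = 20
check: 20·(2+9) = 220 ✓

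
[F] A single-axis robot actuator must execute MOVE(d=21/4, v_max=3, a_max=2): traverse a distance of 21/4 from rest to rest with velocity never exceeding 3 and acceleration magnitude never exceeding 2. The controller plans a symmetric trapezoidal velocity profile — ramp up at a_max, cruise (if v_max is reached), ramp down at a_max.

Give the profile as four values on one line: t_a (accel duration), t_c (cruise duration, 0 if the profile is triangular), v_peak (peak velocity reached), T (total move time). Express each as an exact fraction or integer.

t_a=3/2 t_c=1/4 v_peak=3 T=13/4

vₘ²/aₘ = 3²/2 = 9/2
21/4 ≥ 9/2 → trapezoidal
t_a = 3/2; v_peak = 3
d_cruise = 21/4 − 9/2 = 3/4; t_c = (3/4)/3 = 1/4
T = 2·3/2 + 1/4 = 13/4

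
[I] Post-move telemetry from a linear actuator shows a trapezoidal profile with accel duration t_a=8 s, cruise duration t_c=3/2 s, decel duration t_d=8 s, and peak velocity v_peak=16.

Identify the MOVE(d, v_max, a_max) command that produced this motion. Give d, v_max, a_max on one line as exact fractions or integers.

a_max = 16/8 = 2
d_a = ½·16·8 = 64; d_c = 16·3/2 = 24
d = 2·64 + 24 = 152
t_c = 3/2 > 0 so v_max = 16

d=152 v_max=16 a_max=2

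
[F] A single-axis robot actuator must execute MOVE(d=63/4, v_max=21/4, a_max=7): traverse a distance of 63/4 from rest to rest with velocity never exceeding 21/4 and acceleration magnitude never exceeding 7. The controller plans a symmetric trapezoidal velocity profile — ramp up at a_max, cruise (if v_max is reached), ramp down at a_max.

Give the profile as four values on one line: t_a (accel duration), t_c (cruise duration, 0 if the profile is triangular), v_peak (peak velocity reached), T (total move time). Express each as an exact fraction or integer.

t_a=3/4 t_c=9/4 v_peak=21/4 T=15/4

v_max²/a_max = (21/4)²/7 = 63/16
63/4 ≥ 63/16 so v_max reached
t_a = (21/4)/7 = 3/4; v_peak = 21/4
d_cruise = 63/4 − 63/16 = 189/16; t_c = (189/16)/(21/4) = 9/4
T = 2·3/4 + 9/4 = 15/4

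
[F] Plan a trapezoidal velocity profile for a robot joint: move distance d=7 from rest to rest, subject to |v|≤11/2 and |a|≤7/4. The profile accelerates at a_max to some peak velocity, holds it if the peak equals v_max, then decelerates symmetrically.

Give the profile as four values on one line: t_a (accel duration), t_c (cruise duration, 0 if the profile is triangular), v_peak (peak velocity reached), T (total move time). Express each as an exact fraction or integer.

v_max²/a_max = (11/2)²/(7/4) = 121/7
7 < 121/7 → triangular
v_peak = √(7·7/4) = √(49/4) = 7/2
t_a = (7/2)/(7/4) = 2; t_c = 0
T = 2·2 = 4

t_a=2 t_c=0 v_peak=7/2 T=4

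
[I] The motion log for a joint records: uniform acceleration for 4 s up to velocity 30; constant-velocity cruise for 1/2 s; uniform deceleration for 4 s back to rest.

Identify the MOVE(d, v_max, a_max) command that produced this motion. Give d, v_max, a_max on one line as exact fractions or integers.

d=135 v_max=30 a_max=15/2

a_max = 30/4 = 15/2
d_a = ½·30·4 = 60; d_c = 30·1/2 = 15
d = 2·60 + 15 = 135
t_c = 1/2 > 0 so v_max = 30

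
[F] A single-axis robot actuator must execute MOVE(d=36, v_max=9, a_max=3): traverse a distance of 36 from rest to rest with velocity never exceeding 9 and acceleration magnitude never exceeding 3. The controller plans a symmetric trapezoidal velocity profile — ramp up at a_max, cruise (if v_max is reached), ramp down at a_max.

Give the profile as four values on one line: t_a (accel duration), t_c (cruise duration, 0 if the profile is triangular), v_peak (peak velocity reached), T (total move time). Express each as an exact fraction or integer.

v_max²/a_max = 9²/3 = 27
36 ≥ 27 so v_max reached
t_a = 9/3 = 3; v_peak = 9
d_cruise = 36 − 27 = 9; t_c = 9/9 = 1
T = 2·3 + 1 = 7

t_a=3 t_c=1 v_peak=9 T=7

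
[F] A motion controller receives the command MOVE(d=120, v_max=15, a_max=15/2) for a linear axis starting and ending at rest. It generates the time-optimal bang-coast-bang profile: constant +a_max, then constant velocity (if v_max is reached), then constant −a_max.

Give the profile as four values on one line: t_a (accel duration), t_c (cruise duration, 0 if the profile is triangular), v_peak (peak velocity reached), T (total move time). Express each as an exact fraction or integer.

v_max²/a_max = 15²/(15/2) = 30
120 ≥ 30 → trapezoidal
t_a = 15/(15/2) = 2; v_peak = 15
d_cruise = 120 − 30 = 90; t_c = 90/15 = 6
T = 2·2 + 6 = 10

t_a=2 t_c=6 v_peak=15 T=10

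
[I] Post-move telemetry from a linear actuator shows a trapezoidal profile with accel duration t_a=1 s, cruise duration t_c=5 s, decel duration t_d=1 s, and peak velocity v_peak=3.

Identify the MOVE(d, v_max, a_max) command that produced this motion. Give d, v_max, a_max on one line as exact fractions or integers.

d=18 v_max=3 a_max=3

a_max = 3/1 = 3
d_a = ½·3·1 = 3/2; d_c = 3·5 = 15
d = 2·3/2 + 15 = 18
t_c = 5 > 0 → v_max = v_peak = 3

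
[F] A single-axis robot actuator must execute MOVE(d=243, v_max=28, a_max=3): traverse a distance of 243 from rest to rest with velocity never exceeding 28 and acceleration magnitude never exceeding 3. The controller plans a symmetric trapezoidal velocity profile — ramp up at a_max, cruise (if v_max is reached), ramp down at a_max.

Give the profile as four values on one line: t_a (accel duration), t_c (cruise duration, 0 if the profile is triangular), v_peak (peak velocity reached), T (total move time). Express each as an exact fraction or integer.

(v_max)²/a_max = 28²/3 = 784/3
243 < 784/3 so t_c = 0
v_peak = √(243·3) = √729 = 27
t_a = 27/3 = 9; t_c = 0
T = 2·9 = 18

t_a=9 t_c=0 v_peak=27 T=18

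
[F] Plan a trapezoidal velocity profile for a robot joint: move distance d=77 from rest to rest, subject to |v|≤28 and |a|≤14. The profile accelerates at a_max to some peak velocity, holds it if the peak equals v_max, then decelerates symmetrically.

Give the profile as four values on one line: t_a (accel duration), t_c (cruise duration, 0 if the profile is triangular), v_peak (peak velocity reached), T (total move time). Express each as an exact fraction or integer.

(v_max)²/a_max = 28²/14 = 56
77 ≥ 56 ⇒ cruise phase
t_a = 28/14 = 2; v_peak = 28
d_cruise = 77 − 56 = 21; t_c = 21/28 = 3/4
T = 2·2 + 3/4 = 19/4

t_a=2 t_c=3/4 v_peak=28 T=19/4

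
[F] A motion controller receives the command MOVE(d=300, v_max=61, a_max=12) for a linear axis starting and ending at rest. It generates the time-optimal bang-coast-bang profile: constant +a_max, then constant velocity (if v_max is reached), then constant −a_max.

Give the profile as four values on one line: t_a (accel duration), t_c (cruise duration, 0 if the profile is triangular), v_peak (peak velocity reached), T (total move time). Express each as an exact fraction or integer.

t_a=5 t_c=0 v_peak=60 T=10

vₘ²/aₘ = 61²/12 = 3721/12
300 < 3721/12 so t_c = 0
v_peak = √(300·12) = √3600 = 60
t_a = 60/12 = 5; t_c = 0
T = 2·5 = 10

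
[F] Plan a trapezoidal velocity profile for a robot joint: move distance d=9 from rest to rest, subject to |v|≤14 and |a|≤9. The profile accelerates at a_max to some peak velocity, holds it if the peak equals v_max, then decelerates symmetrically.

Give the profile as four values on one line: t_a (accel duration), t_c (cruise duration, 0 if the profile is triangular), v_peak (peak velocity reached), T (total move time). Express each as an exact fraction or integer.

(v_max)²/a_max = 14²/9 = 196/9
9 < 196/9 → triangular
v_peak = √(9·9) = √81 = 9
t_a = 9/9 = 1; t_c = 0
T = 2·1 = 2

t_a=1 t_c=0 v_peak=9 T=2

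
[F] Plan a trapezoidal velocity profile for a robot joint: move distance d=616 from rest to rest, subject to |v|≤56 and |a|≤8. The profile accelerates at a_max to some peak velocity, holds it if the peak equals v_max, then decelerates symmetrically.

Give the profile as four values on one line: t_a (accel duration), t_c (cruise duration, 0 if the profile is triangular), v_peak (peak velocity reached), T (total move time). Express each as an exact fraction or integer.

(v_max)²/a_max = 56²/8 = 392
616 ≥ 392 so v_max reached
t_a = 56/8 = 7; v_peak = 56
d_cruise = 616 − 392 = 224; t_c = 224/56 = 4
T = 2·7 + 4 = 18

t_a=7 t_c=4 v_peak=56 T=18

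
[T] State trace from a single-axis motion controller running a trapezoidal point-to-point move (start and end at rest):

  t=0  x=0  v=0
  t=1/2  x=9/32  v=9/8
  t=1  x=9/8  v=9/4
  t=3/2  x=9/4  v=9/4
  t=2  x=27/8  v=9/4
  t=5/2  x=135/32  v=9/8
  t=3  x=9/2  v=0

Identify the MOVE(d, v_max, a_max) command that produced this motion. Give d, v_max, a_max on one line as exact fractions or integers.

final state: t=3, x=9/2, v=0 → d = 9/2
a_max = (9/8−0)/(1/2−0) = 9/4
max v = 9/4 over t∈[1,2] → v_max = 9/4
check: 9/4·(1+1) = 9/2 ✓

d=9/2 v_max=9/4 a_max=9/4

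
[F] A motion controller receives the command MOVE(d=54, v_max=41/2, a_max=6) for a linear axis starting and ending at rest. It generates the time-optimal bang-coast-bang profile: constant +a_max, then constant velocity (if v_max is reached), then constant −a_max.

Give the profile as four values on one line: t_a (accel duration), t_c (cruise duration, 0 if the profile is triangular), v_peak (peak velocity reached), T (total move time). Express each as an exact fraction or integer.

vₘ²/aₘ = (41/2)²/6 = 1681/24
54 < 1681/24 ⇒ no cruise
v_peak = √(54·6) = √324 = 18
t_a = 18/6 = 3; t_c = 0
T = 2·3 = 6

t_a=3 t_c=0 v_peak=18 T=6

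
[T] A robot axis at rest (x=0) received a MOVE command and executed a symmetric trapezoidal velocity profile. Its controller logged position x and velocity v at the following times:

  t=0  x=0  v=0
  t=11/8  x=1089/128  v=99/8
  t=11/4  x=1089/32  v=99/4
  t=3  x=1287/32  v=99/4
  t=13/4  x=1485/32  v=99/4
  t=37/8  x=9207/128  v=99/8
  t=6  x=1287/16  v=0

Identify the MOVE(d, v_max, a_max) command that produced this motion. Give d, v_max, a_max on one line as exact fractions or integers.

final state: t=6, x=1287/16, v=0 → d = 1287/16
a_max = (99/8−0)/(11/8−0) = 9
max v = 99/4 over t∈[11/4,13/4] → v_max = 99/4
check: 99/4·(11/4+1/2) = 1287/16 ✓

d=1287/16 v_max=99/4 a_max=9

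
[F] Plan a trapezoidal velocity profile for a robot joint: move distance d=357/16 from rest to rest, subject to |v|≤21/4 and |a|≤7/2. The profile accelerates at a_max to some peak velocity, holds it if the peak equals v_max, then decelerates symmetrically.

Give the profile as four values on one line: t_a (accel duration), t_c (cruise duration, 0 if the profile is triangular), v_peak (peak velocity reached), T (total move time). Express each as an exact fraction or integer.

(v_max)²/a_max = (21/4)²/(7/2) = 63/8
357/16 ≥ 63/8 so v_max reached
t_a = (21/4)/(7/2) = 3/2; v_peak = 21/4
d_cruise = 357/16 − 63/8 = 231/16; t_c = (231/16)/(21/4) = 11/4
T = 2·3/2 + 11/4 = 23/4

t_a=3/2 t_c=11/4 v_peak=21/4 T=23/4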